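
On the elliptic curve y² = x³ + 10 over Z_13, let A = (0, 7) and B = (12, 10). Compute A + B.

(0, 7) + (12, 10). λ = (10 - 7)/(12 - 0) ≡ 3/12 mod 13. 12⁻¹ ≡ 12 (mod 13) since 12·12 = 144 ≡ 1, so λ ≡ 10.
  x = λ² - 0 - 12 = 100 - 12 ≡ 10; y = λ·(0 - 10) - 7 ≡ 10. → (10, 10)

(10, 10)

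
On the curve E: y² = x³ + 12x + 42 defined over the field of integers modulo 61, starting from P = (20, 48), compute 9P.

(9, 56)

Double-and-add on 9 = (1001)₂. Start with P = (20, 48) for the leading 1-bit.
double: tangent at (20, 48): λ = (3·20² + 12)/(2·48) ≡ 53/35. 35⁻¹ ≡ 7 (mod 61), so λ ≡ 53·7 ≡ 5.
  x = λ² - 20 - 20 = 25 - 40 ≡ 46; y = λ·(20 - 46) - 48 ≡ 5. → (46, 5)
double: tangent at (46, 5): λ = (3·46² + 12)/(2·5) ≡ 16/10. 10⁻¹ ≡ 55 (mod 61) since 10·55 = 550 ≡ 1, so λ ≡ 16·55 ≡ 26.
  x = λ² - 46 - 46 = 676 - 92 ≡ 35; y = λ·(46 - 35) - 5 ≡ 37. → (35, 37)
double: tangent at (35, 37): λ = (3·35² + 12)/(2·37) ≡ 27/13. 13⁻¹ ≡ 47 (mod 61), so λ ≡ 27·47 ≡ 49.
  x = λ² - 35 - 35 = 2401 - 70 ≡ 13; y = λ·(35 - 13) - 37 ≡ 4. → (13, 4)
add P: (13, 4) + (20, 48). λ = (48 - 4)/(20 - 13) ≡ 44/7 mod 61. 7⁻¹ ≡ 35 (mod 61), so λ ≡ 15.
  x = λ² - 13 - 20 = 225 - 33 ≡ 9; y = λ·(13 - 9) - 4 ≡ 56. → (9, 56)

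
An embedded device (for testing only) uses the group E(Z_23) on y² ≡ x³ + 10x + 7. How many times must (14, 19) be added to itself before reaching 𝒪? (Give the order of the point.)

5

2P: tangent at (14, 19): λ = (3·14² + 10)/(2·19) ≡ 0/15. 15⁻¹ ≡ 20 (mod 23) since 15·20 = 300 ≡ 1, so λ ≡ 0·20 ≡ 0.
  x = λ² - 14 - 14 = 0 - 28 ≡ 18; y = λ·(14 - 18) - 19 ≡ 4. → (18, 4)
3P: (18, 4) + (14, 19). λ = (19 - 4)/(14 - 18) ≡ 15/19 mod 23. 19⁻¹ ≡ 17 (mod 23) since 19·17 = 323 ≡ 1, so λ ≡ 2.
  x = λ² - 18 - 14 = 4 - 32 ≡ 18; y = λ·(18 - 18) - 4 ≡ 19. → (18, 19)
4P: (18, 19) + (14, 19). λ = (19 - 19)/(14 - 18) ≡ 0/19 mod 23. 19⁻¹ ≡ 17 (mod 23), so λ ≡ 0.
  x = λ² - 18 - 14 = 0 - 32 ≡ 14; y = λ·(18 - 14) - 19 ≡ 4. → (14, 4)
5P: (14, 4) + (14, 19): same x and y₁ ≡ -y₂, so the sum is 𝒪.
5P = 𝒪, so the order is 5.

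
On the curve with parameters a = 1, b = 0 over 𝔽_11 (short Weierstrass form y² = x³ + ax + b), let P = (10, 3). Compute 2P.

(0, 0)

tangent at (10, 3): λ = (3·10² + 1)/(2·3) ≡ 4/6. 6⁻¹ ≡ 2 (mod 11) since 6·2 = 12 ≡ 1, so λ ≡ 4·2 ≡ 8.
  x = λ² - 10 - 10 = 64 - 20 ≡ 0; y = λ·(10 - 0) - 3 ≡ 0. → (0, 0)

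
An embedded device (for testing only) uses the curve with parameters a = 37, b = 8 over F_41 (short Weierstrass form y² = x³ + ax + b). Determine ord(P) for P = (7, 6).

2P: tangent at (7, 6): λ = (3·7² + 37)/(2·6) ≡ 20/12. 12⁻¹ ≡ 24 (mod 41) since 12·24 = 288 ≡ 1, so λ ≡ 20·24 ≡ 29.
  x = λ² - 7 - 7 = 841 - 14 ≡ 7; y = λ·(7 - 7) - 6 ≡ 35. → (7, 35)
3P: (7, 35) + (7, 6): same x and y₁ ≡ -y₂, so the sum is 𝒪.
3P = 𝒪, so the order is 3.

3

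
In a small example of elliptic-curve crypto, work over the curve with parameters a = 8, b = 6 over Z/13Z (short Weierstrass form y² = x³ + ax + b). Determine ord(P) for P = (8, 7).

2P: tangent at (8, 7): λ = (3·8² + 8)/(2·7) ≡ 5/1. 1⁻¹ ≡ 1 (mod 13), so λ ≡ 5·1 ≡ 5.
  x = λ² - 8 - 8 = 25 - 16 ≡ 9; y = λ·(8 - 9) - 7 ≡ 1. → (9, 1)
3P: (9, 1) + (8, 7). λ = (7 - 1)/(8 - 9) ≡ 6/12 mod 13. 12⁻¹ ≡ 12 (mod 13), so λ ≡ 7.
  x = λ² - 9 - 8 = 49 - 17 ≡ 6; y = λ·(9 - 6) - 1 ≡ 7. → (6, 7)
4P: (6, 7) + (8, 7). λ = (7 - 7)/(8 - 6) ≡ 0/2 mod 13. 2⁻¹ ≡ 7 (mod 13) since 2·7 = 14 ≡ 1, so λ ≡ 0.
  x = λ² - 6 - 8 = 0 - 14 ≡ 12; y = λ·(6 - 12) - 7 ≡ 6. → (12, 6)
5P: (12, 6) + (8, 7). λ = (7 - 6)/(8 - 12) ≡ 1/9 mod 13. 9⁻¹ ≡ 3 (mod 13) since 9·3 = 27 ≡ 1, so λ ≡ 3.
  x = λ² - 12 - 8 = 9 - 20 ≡ 2; y = λ·(12 - 2) - 6 ≡ 11. → (2, 11)
6P: (2, 11) + (8, 7). λ = (7 - 11)/(8 - 2) ≡ 9/6 mod 13. 6⁻¹ ≡ 11 (mod 13), so λ ≡ 8.
  x = λ² - 2 - 8 = 64 - 10 ≡ 2; y = λ·(2 - 2) - 11 ≡ 2. → (2, 2)
7P: (2, 2) + (8, 7). λ = (7 - 2)/(8 - 2) ≡ 5/6 mod 13. 6⁻¹ ≡ 11 (mod 13) since 6·11 = 66 ≡ 1, so λ ≡ 3.
  x = λ² - 2 - 8 = 9 - 10 ≡ 12; y = λ·(2 - 12) - 2 ≡ 7. → (12, 7)
8P: (12, 7) + (8, 7). λ = (7 - 7)/(8 - 12) ≡ 0/9 mod 13. 9⁻¹ ≡ 3 (mod 13) since 9·3 = 27 ≡ 1, so λ ≡ 0.
  x = λ² - 12 - 8 = 0 - 20 ≡ 6; y = λ·(12 - 6) - 7 ≡ 6. → (6, 6)
9P: (6, 6) + (8, 7). λ = (7 - 6)/(8 - 6) ≡ 1/2 mod 13. 2⁻¹ ≡ 7 (mod 13), so λ ≡ 7.
  x = λ² - 6 - 8 = 49 - 14 ≡ 9; y = λ·(6 - 9) - 6 ≡ 12. → (9, 12)
10P: (9, 12) + (8, 7). λ = (7 - 12)/(8 - 9) ≡ 8/12 mod 13. 12⁻¹ ≡ 12 (mod 13), so λ ≡ 5.
  x = λ² - 9 - 8 = 25 - 17 ≡ 8; y = λ·(9 - 8) - 12 ≡ 6. → (8, 6)
11P: (8, 6) + (8, 7): same x and y₁ ≡ -y₂, so the sum is the point at infinity.
11P = the point at infinity, so the order is 11.

11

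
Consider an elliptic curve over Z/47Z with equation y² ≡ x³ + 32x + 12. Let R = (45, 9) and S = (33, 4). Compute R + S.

(40, 44)

(45, 9) + (33, 4). λ = (4 - 9)/(33 - 45) ≡ 42/35 mod 47. 35⁻¹ ≡ 43 (mod 47) since 35·43 = 1505 ≡ 1, so λ ≡ 20.
  x = λ² - 45 - 33 = 400 - 78 ≡ 40; y = λ·(45 - 40) - 9 ≡ 44. → (40, 44)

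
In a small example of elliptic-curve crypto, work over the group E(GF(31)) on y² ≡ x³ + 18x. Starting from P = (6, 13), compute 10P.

Double-and-add on 10 = (1010)₂. Start with P = (6, 13) for the leading 1-bit.
double: tangent at (6, 13): λ = (3·6² + 18)/(2·13) ≡ 2/26. 26⁻¹ ≡ 6 (mod 31), so λ ≡ 2·6 ≡ 12.
  x = λ² - 6 - 6 = 144 - 12 ≡ 8; y = λ·(6 - 8) - 13 ≡ 25. → (8, 25)
double: tangent at (8, 25): λ = (3·8² + 18)/(2·25) ≡ 24/19. 19⁻¹ ≡ 18 (mod 31) since 19·18 = 342 ≡ 1, so λ ≡ 24·18 ≡ 29.
  x = λ² - 8 - 8 = 841 - 16 ≡ 19; y = λ·(8 - 19) - 25 ≡ 28. → (19, 28)
add P: (19, 28) + (6, 13). λ = (13 - 28)/(6 - 19) ≡ 16/18 mod 31. 18⁻¹ ≡ 19 (mod 31), so λ ≡ 25.
  x = λ² - 19 - 6 = 625 - 25 ≡ 11; y = λ·(19 - 11) - 28 ≡ 17. → (11, 17)
double: tangent at (11, 17): λ = (3·11² + 18)/(2·17) ≡ 9/3. 3⁻¹ ≡ 21 (mod 31), so λ ≡ 9·21 ≡ 3.
  x = λ² - 11 - 11 = 9 - 22 ≡ 18; y = λ·(11 - 18) - 17 ≡ 24. → (18, 24)

(18, 24)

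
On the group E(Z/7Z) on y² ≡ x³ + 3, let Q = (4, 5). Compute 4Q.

Double-and-add on 4 = (100)₂. Start with Q = (4, 5) for the leading 1-bit.
double: tangent at (4, 5): λ = (3·4² + 0)/(2·5) ≡ 6/3. 3⁻¹ ≡ 5 (mod 7) since 3·5 = 15 ≡ 1, so λ ≡ 6·5 ≡ 2.
  x = λ² - 4 - 4 = 4 - 8 ≡ 3; y = λ·(4 - 3) - 5 ≡ 4. → (3, 4)
double: tangent at (3, 4): λ = (3·3² + 0)/(2·4) ≡ 6/1. 1⁻¹ ≡ 1 (mod 7), so λ ≡ 6·1 ≡ 6.
  x = λ² - 3 - 3 = 36 - 6 ≡ 2; y = λ·(3 - 2) - 4 ≡ 2. → (2, 2)

(2, 2)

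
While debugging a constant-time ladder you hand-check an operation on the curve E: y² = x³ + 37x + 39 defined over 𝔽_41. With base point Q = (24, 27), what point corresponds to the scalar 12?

Double-and-add on 12 = (1100)₂. Start with Q = (24, 27) for the leading 1-bit.
double: tangent at (24, 27): λ = (3·24² + 37)/(2·27) ≡ 2/13. 13⁻¹ ≡ 19 (mod 41), so λ ≡ 2·19 ≡ 38.
  x = λ² - 24 - 24 = 1444 - 48 ≡ 2; y = λ·(24 - 2) - 27 ≡ 30. → (2, 30)
add Q: (2, 30) + (24, 27). λ = (27 - 30)/(24 - 2) ≡ 38/22 mod 41. 22⁻¹ ≡ 28 (mod 41) since 22·28 = 616 ≡ 1, so λ ≡ 39.
  x = λ² - 2 - 24 = 1521 - 26 ≡ 19; y = λ·(2 - 19) - 30 ≡ 4. → (19, 4)
double: tangent at (19, 4): λ = (3·19² + 37)/(2·4) ≡ 13/8. 8⁻¹ ≡ 36 (mod 41), so λ ≡ 13·36 ≡ 17.
  x = λ² - 19 - 19 = 289 - 38 ≡ 5; y = λ·(19 - 5) - 4 ≡ 29. → (5, 29)
double: tangent at (5, 29): λ = (3·5² + 37)/(2·29) ≡ 30/17. 17⁻¹ ≡ 29 (mod 41) since 17·29 = 493 ≡ 1, so λ ≡ 30·29 ≡ 9.
  x = λ² - 5 - 5 = 81 - 10 ≡ 30; y = λ·(5 - 30) - 29 ≡ 33. → (30, 33)

(30, 33)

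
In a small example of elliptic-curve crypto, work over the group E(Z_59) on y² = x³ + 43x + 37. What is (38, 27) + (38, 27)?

(24, 54)

tangent at (38, 27): λ = (3·38² + 43)/(2·27) ≡ 9/54. 54⁻¹ ≡ 47 (mod 59), so λ ≡ 9·47 ≡ 10.
  x = λ² - 38 - 38 = 100 - 76 ≡ 24; y = λ·(38 - 24) - 27 ≡ 54. → (24, 54)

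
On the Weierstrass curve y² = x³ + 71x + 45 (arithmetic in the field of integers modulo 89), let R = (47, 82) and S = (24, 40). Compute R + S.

(39, 10)

(47, 82) + (24, 40). λ = (40 - 82)/(24 - 47) ≡ 47/66 mod 89. 66⁻¹ ≡ 58 (mod 89) since 66·58 = 3828 ≡ 1, so λ ≡ 56.
  x = λ² - 47 - 24 = 3136 - 71 ≡ 39; y = λ·(47 - 39) - 82 ≡ 10. → (39, 10)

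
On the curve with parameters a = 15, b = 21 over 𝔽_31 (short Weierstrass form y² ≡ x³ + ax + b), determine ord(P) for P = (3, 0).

2P: (3, 0) + (3, 0): same x and y₁ ≡ -y₂, so the sum is O.
2P = O, so the order is 2.

2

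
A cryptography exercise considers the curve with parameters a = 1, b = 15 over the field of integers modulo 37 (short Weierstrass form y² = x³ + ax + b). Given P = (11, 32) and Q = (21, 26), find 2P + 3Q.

First 2P:
Repeated addition: build up to 2P.
2P: tangent at (11, 32): λ = (3·11² + 1)/(2·32) ≡ 31/27. 27⁻¹ ≡ 11 (mod 37), so λ ≡ 31·11 ≡ 8.
  x = λ² - 11 - 11 = 64 - 22 ≡ 5; y = λ·(11 - 5) - 32 ≡ 16. → (5, 16)
2P = (5, 16).
Next 3Q:
Repeated addition: build up to 3Q.
2Q: tangent at (21, 26): λ = (3·21² + 1)/(2·26) ≡ 29/15. 15⁻¹ ≡ 5 (mod 37), so λ ≡ 29·5 ≡ 34.
  x = λ² - 21 - 21 = 1156 - 42 ≡ 4; y = λ·(21 - 4) - 26 ≡ 34. → (4, 34)
3Q: (4, 34) + (21, 26). λ = (26 - 34)/(21 - 4) ≡ 29/17 mod 37. 17⁻¹ ≡ 24 (mod 37) since 17·24 = 408 ≡ 1, so λ ≡ 30.
  x = λ² - 4 - 21 = 900 - 25 ≡ 24; y = λ·(4 - 24) - 34 ≡ 32. → (24, 32)
3Q = (24, 32).
Finally 2P + 3Q:
(5, 16) + (24, 32). λ = (32 - 16)/(24 - 5) ≡ 16/19 mod 37. 19⁻¹ ≡ 2 (mod 37) since 19·2 = 38 ≡ 1, so λ ≡ 32.
  x = λ² - 5 - 24 = 1024 - 29 ≡ 33; y = λ·(5 - 33) - 16 ≡ 13. → (33, 13)

(33, 13)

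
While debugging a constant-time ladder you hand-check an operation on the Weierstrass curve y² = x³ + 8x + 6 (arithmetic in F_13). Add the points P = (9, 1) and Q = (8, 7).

(6, 7)

(9, 1) + (8, 7). λ = (7 - 1)/(8 - 9) ≡ 6/12 mod 13. 12⁻¹ ≡ 12 (mod 13) since 12·12 = 144 ≡ 1, so λ ≡ 7.
  x = λ² - 9 - 8 = 49 - 17 ≡ 6; y = λ·(9 - 6) - 1 ≡ 7. → (6, 7)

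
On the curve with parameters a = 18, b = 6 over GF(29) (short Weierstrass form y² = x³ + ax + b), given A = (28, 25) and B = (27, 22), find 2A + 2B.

First 2A:
Repeated addition: build up to 2A.
2A: tangent at (28, 25): λ = (3·28² + 18)/(2·25) ≡ 21/21. 21⁻¹ ≡ 18 (mod 29), so λ ≡ 21·18 ≡ 1.
  x = λ² - 28 - 28 = 1 - 56 ≡ 3; y = λ·(28 - 3) - 25 ≡ 0. → (3, 0)
2A = (3, 0).
Next 2B:
Repeated addition: build up to 2B.
2B: tangent at (27, 22): λ = (3·27² + 18)/(2·22) ≡ 1/15. 15⁻¹ ≡ 2 (mod 29), so λ ≡ 1·2 ≡ 2.
  x = λ² - 27 - 27 = 4 - 54 ≡ 8; y = λ·(27 - 8) - 22 ≡ 16. → (8, 16)
2B = (8, 16).
Finally 2A + 2B:
(3, 0) + (8, 16). λ = (16 - 0)/(8 - 3) ≡ 16/5 mod 29. 5⁻¹ ≡ 6 (mod 29), so λ ≡ 9.
  x = λ² - 3 - 8 = 81 - 11 ≡ 12; y = λ·(3 - 12) - 0 ≡ 6. → (12, 6)

(12, 6)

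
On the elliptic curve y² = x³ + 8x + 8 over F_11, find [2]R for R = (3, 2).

(8, 1)

tangent at (3, 2): λ = (3·3² + 8)/(2·2) ≡ 2/4. 4⁻¹ ≡ 3 (mod 11), so λ ≡ 2·3 ≡ 6.
  x = λ² - 3 - 3 = 36 - 6 ≡ 8; y = λ·(3 - 8) - 2 ≡ 1. → (8, 1)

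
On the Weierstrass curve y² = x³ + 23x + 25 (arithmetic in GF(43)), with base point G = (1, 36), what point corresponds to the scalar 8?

Double-and-add on 8 = (1000)₂. Start with G = (1, 36) for the leading 1-bit.
double: tangent at (1, 36): λ = (3·1² + 23)/(2·36) ≡ 26/29. 29⁻¹ ≡ 3 (mod 43), so λ ≡ 26·3 ≡ 35.
  x = λ² - 1 - 1 = 1225 - 2 ≡ 19; y = λ·(1 - 19) - 36 ≡ 22. → (19, 22)
double: tangent at (19, 22): λ = (3·19² + 23)/(2·22) ≡ 31/1. 1⁻¹ ≡ 1 (mod 43), so λ ≡ 31·1 ≡ 31.
  x = λ² - 19 - 19 = 961 - 38 ≡ 20; y = λ·(19 - 20) - 22 ≡ 33. → (20, 33)
double: tangent at (20, 33): λ = (3·20² + 23)/(2·33) ≡ 19/23. 23⁻¹ ≡ 15 (mod 43) since 23·15 = 345 ≡ 1, so λ ≡ 19·15 ≡ 27.
  x = λ² - 20 - 20 = 729 - 40 ≡ 1; y = λ·(20 - 1) - 33 ≡ 7. → (1, 7)

(1, 7)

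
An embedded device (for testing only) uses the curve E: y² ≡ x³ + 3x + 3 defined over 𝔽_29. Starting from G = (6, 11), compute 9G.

(13, 21)

Repeated addition: build up to 9G.
2G: tangent at (6, 11): λ = (3·6² + 3)/(2·11) ≡ 24/22. 22⁻¹ ≡ 4 (mod 29), so λ ≡ 24·4 ≡ 9.
  x = λ² - 6 - 6 = 81 - 12 ≡ 11; y = λ·(6 - 11) - 11 ≡ 2. → (11, 2)
3G: (11, 2) + (6, 11). λ = (11 - 2)/(6 - 11) ≡ 9/24 mod 29. 24⁻¹ ≡ 23 (mod 29), so λ ≡ 4.
  x = λ² - 11 - 6 = 16 - 17 ≡ 28; y = λ·(11 - 28) - 2 ≡ 17. → (28, 17)
4G: (28, 17) + (6, 11). λ = (11 - 17)/(6 - 28) ≡ 23/7 mod 29. 7⁻¹ ≡ 25 (mod 29), so λ ≡ 24.
  x = λ² - 28 - 6 = 576 - 34 ≡ 20; y = λ·(28 - 20) - 17 ≡ 1. → (20, 1)
5G: (20, 1) + (6, 11). λ = (11 - 1)/(6 - 20) ≡ 10/15 mod 29. 15⁻¹ ≡ 2 (mod 29), so λ ≡ 20.
  x = λ² - 20 - 6 = 400 - 26 ≡ 26; y = λ·(20 - 26) - 1 ≡ 24. → (26, 24)
6G: (26, 24) + (6, 11). λ = (11 - 24)/(6 - 26) ≡ 16/9 mod 29. 9⁻¹ ≡ 13 (mod 29), so λ ≡ 5.
  x = λ² - 26 - 6 = 25 - 32 ≡ 22; y = λ·(26 - 22) - 24 ≡ 25. → (22, 25)
7G: (22, 25) + (6, 11). λ = (11 - 25)/(6 - 22) ≡ 15/13 mod 29. 13⁻¹ ≡ 9 (mod 29), so λ ≡ 19.
  x = λ² - 22 - 6 = 361 - 28 ≡ 14; y = λ·(22 - 14) - 25 ≡ 11. → (14, 11)
8G: (14, 11) + (6, 11). λ = (11 - 11)/(6 - 14) ≡ 0/21 mod 29. 21⁻¹ ≡ 18 (mod 29) since 21·18 = 378 ≡ 1, so λ ≡ 0.
  x = λ² - 14 - 6 = 0 - 20 ≡ 9; y = λ·(14 - 9) - 11 ≡ 18. → (9, 18)
9G: (9, 18) + (6, 11). λ = (11 - 18)/(6 - 9) ≡ 22/26 mod 29. 26⁻¹ ≡ 19 (mod 29), so λ ≡ 12.
  x = λ² - 9 - 6 = 144 - 15 ≡ 13; y = λ·(9 - 13) - 18 ≡ 21. → (13, 21)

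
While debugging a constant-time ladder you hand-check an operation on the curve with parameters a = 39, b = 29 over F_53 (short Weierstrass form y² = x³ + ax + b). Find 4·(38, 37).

Write Q = (38, 37).
Double-and-add on 4 = (100)₂. Start with Q = (38, 37) for the leading 1-bit.
double: tangent at (38, 37): λ = (3·38² + 39)/(2·37) ≡ 25/21. 21⁻¹ ≡ 48 (mod 53), so λ ≡ 25·48 ≡ 34.
  x = λ² - 38 - 38 = 1156 - 76 ≡ 20; y = λ·(38 - 20) - 37 ≡ 45. → (20, 45)
double: tangent at (20, 45): λ = (3·20² + 39)/(2·45) ≡ 20/37. 37⁻¹ ≡ 43 (mod 53) since 37·43 = 1591 ≡ 1, so λ ≡ 20·43 ≡ 12.
  x = λ² - 20 - 20 = 144 - 40 ≡ 51; y = λ·(20 - 51) - 45 ≡ 7. → (51, 7)

(51, 7)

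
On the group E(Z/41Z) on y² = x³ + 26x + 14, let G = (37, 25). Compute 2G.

(26, 29)

tangent at (37, 25): λ = (3·37² + 26)/(2·25) ≡ 33/9. 9⁻¹ ≡ 32 (mod 41) since 9·32 = 288 ≡ 1, so λ ≡ 33·32 ≡ 31.
  x = λ² - 37 - 37 = 961 - 74 ≡ 26; y = λ·(37 - 26) - 25 ≡ 29. → (26, 29)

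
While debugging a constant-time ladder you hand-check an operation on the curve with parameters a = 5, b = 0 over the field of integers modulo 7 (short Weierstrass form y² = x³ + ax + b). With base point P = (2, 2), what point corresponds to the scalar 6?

(4, 0)

Repeated addition: build up to 6P.
2P: tangent at (2, 2): λ = (3·2² + 5)/(2·2) ≡ 3/4. 4⁻¹ ≡ 2 (mod 7) since 4·2 = 8 ≡ 1, so λ ≡ 3·2 ≡ 6.
  x = λ² - 2 - 2 = 36 - 4 ≡ 4; y = λ·(2 - 4) - 2 ≡ 0. → (4, 0)
3P: (4, 0) + (2, 2). λ = (2 - 0)/(2 - 4) ≡ 2/5 mod 7. 5⁻¹ ≡ 3 (mod 7) since 5·3 = 15 ≡ 1, so λ ≡ 6.
  x = λ² - 4 - 2 = 36 - 6 ≡ 2; y = λ·(4 - 2) - 0 ≡ 5. → (2, 5)
4P: (2, 5) + (2, 2): same x and y₁ ≡ -y₂, so the sum is O.
5P: O + (2, 2) = (2, 2) (identity).
6P: tangent at (2, 2): λ = (3·2² + 5)/(2·2) ≡ 3/4. 4⁻¹ ≡ 2 (mod 7), so λ ≡ 3·2 ≡ 6.
  x = λ² - 2 - 2 = 36 - 4 ≡ 4; y = λ·(2 - 4) - 2 ≡ 0. → (4, 0)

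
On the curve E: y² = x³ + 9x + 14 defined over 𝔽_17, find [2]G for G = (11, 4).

tangent at (11, 4): λ = (3·11² + 9)/(2·4) ≡ 15/8. 8⁻¹ ≡ 15 (mod 17), so λ ≡ 15·15 ≡ 4.
  x = λ² - 11 - 11 = 16 - 22 ≡ 11; y = λ·(11 - 11) - 4 ≡ 13. → (11, 13)

(11, 13)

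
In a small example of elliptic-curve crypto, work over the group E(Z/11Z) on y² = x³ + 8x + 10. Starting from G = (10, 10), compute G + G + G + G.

Double-and-add on 4 = (100)₂. Start with G = (10, 10) for the leading 1-bit.
double: tangent at (10, 10): λ = (3·10² + 8)/(2·10) ≡ 0/9. 9⁻¹ ≡ 5 (mod 11), so λ ≡ 0·5 ≡ 0.
  x = λ² - 10 - 10 = 0 - 20 ≡ 2; y = λ·(10 - 2) - 10 ≡ 1. → (2, 1)
double: tangent at (2, 1): λ = (3·2² + 8)/(2·1) ≡ 9/2. 2⁻¹ ≡ 6 (mod 11) since 2·6 = 12 ≡ 1, so λ ≡ 9·6 ≡ 10.
  x = λ² - 2 - 2 = 100 - 4 ≡ 8; y = λ·(2 - 8) - 1 ≡ 5. → (8, 5)

(8, 5)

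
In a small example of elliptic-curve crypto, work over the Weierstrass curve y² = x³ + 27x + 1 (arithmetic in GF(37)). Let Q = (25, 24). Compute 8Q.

Repeated addition: build up to 8Q.
2Q: tangent at (25, 24): λ = (3·25² + 27)/(2·24) ≡ 15/11. 11⁻¹ ≡ 27 (mod 37), so λ ≡ 15·27 ≡ 35.
  x = λ² - 25 - 25 = 1225 - 50 ≡ 28; y = λ·(25 - 28) - 24 ≡ 19. → (28, 19)
3Q: (28, 19) + (25, 24). λ = (24 - 19)/(25 - 28) ≡ 5/34 mod 37. 34⁻¹ ≡ 12 (mod 37), so λ ≡ 23.
  x = λ² - 28 - 25 = 529 - 53 ≡ 32; y = λ·(28 - 32) - 19 ≡ 0. → (32, 0)
4Q: (32, 0) + (25, 24). λ = (24 - 0)/(25 - 32) ≡ 24/30 mod 37. 30⁻¹ ≡ 21 (mod 37) since 30·21 = 630 ≡ 1, so λ ≡ 23.
  x = λ² - 32 - 25 = 529 - 57 ≡ 28; y = λ·(32 - 28) - 0 ≡ 18. → (28, 18)
5Q: (28, 18) + (25, 24). λ = (24 - 18)/(25 - 28) ≡ 6/34 mod 37. 34⁻¹ ≡ 12 (mod 37), so λ ≡ 35.
  x = λ² - 28 - 25 = 1225 - 53 ≡ 25; y = λ·(28 - 25) - 18 ≡ 13. → (25, 13)
6Q: (25, 13) + (25, 24): same x and y₁ ≡ -y₂, so the sum is the point at infinity.
7Q: the point at infinity + (25, 24) = (25, 24) (identity).
8Q: tangent at (25, 24): λ = (3·25² + 27)/(2·24) ≡ 15/11. 11⁻¹ ≡ 27 (mod 37), so λ ≡ 15·27 ≡ 35.
  x = λ² - 25 - 25 = 1225 - 50 ≡ 28; y = λ·(25 - 28) - 24 ≡ 19. → (28, 19)

(28, 19)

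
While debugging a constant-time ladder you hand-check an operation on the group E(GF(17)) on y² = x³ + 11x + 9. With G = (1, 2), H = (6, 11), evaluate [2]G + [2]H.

First 2G:
Repeated addition: build up to 2G.
2G: tangent at (1, 2): λ = (3·1² + 11)/(2·2) ≡ 14/4. 4⁻¹ ≡ 13 (mod 17) since 4·13 = 52 ≡ 1, so λ ≡ 14·13 ≡ 12.
  x = λ² - 1 - 1 = 144 - 2 ≡ 6; y = λ·(1 - 6) - 2 ≡ 6. → (6, 6)
2G = (6, 6).
Next 2H:
Repeated addition: build up to 2H.
2H: tangent at (6, 11): λ = (3·6² + 11)/(2·11) ≡ 0/5. 5⁻¹ ≡ 7 (mod 17) since 5·7 = 35 ≡ 1, so λ ≡ 0·7 ≡ 0.
  x = λ² - 6 - 6 = 0 - 12 ≡ 5; y = λ·(6 - 5) - 11 ≡ 6. → (5, 6)
2H = (5, 6).
Finally 2G + 2H:
(6, 6) + (5, 6). λ = (6 - 6)/(5 - 6) ≡ 0/16 mod 17. 16⁻¹ ≡ 16 (mod 17) since 16·16 = 256 ≡ 1, so λ ≡ 0.
  x = λ² - 6 - 5 = 0 - 11 ≡ 6; y = λ·(6 - 6) - 6 ≡ 11. → (6, 11)

(6, 11)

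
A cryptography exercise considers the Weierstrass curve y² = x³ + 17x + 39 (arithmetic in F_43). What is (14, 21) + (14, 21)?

(24, 9)

tangent at (14, 21): λ = (3·14² + 17)/(2·21) ≡ 3/42. 42⁻¹ ≡ 42 (mod 43), so λ ≡ 3·42 ≡ 40.
  x = λ² - 14 - 14 = 1600 - 28 ≡ 24; y = λ·(14 - 24) - 21 ≡ 9. → (24, 9)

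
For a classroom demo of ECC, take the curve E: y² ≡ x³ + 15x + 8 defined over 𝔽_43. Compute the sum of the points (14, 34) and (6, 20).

(14, 34) + (6, 20). λ = (20 - 34)/(6 - 14) ≡ 29/35 mod 43. 35⁻¹ ≡ 16 (mod 43), so λ ≡ 34.
  x = λ² - 14 - 6 = 1156 - 20 ≡ 18; y = λ·(14 - 18) - 34 ≡ 2. → (18, 2)

(18, 2)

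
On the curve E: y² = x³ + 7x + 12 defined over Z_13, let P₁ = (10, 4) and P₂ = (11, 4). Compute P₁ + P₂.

(10, 4) + (11, 4). λ = (4 - 4)/(11 - 10) ≡ 0/1 mod 13. 1⁻¹ ≡ 1 (mod 13) since 1·1 = 1 ≡ 1, so λ ≡ 0.
  x = λ² - 10 - 11 = 0 - 21 ≡ 5; y = λ·(10 - 5) - 4 ≡ 9. → (5, 9)

(5, 9)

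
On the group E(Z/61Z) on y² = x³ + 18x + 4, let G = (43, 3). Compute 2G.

tangent at (43, 3): λ = (3·43² + 18)/(2·3) ≡ 14/6. 6⁻¹ ≡ 51 (mod 61) since 6·51 = 306 ≡ 1, so λ ≡ 14·51 ≡ 43.
  x = λ² - 43 - 43 = 1849 - 86 ≡ 55; y = λ·(43 - 55) - 3 ≡ 30. → (55, 30)

(55, 30)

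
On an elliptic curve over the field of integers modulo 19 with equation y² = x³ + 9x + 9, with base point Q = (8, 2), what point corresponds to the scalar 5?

Repeated addition: build up to 5Q.
2Q: tangent at (8, 2): λ = (3·8² + 9)/(2·2) ≡ 11/4. 4⁻¹ ≡ 5 (mod 19), so λ ≡ 11·5 ≡ 17.
  x = λ² - 8 - 8 = 289 - 16 ≡ 7; y = λ·(8 - 7) - 2 ≡ 15. → (7, 15)
3Q: (7, 15) + (8, 2). λ = (2 - 15)/(8 - 7) ≡ 6/1 mod 19. 1⁻¹ ≡ 1 (mod 19), so λ ≡ 6.
  x = λ² - 7 - 8 = 36 - 15 ≡ 2; y = λ·(7 - 2) - 15 ≡ 15. → (2, 15)
4Q: (2, 15) + (8, 2). λ = (2 - 15)/(8 - 2) ≡ 6/6 mod 19. 6⁻¹ ≡ 16 (mod 19), so λ ≡ 1.
  x = λ² - 2 - 8 = 1 - 10 ≡ 10; y = λ·(2 - 10) - 15 ≡ 15. → (10, 15)
5Q: (10, 15) + (8, 2). λ = (2 - 15)/(8 - 10) ≡ 6/17 mod 19. 17⁻¹ ≡ 9 (mod 19), so λ ≡ 16.
  x = λ² - 10 - 8 = 256 - 18 ≡ 10; y = λ·(10 - 10) - 15 ≡ 4. → (10, 4)

(10, 4)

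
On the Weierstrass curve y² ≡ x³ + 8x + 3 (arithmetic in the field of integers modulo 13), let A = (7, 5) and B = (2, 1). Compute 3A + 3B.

(5, 5)

First 3A:
Repeated addition: build up to 3A.
2A: tangent at (7, 5): λ = (3·7² + 8)/(2·5) ≡ 12/10. 10⁻¹ ≡ 4 (mod 13) since 10·4 = 40 ≡ 1, so λ ≡ 12·4 ≡ 9.
  x = λ² - 7 - 7 = 81 - 14 ≡ 2; y = λ·(7 - 2) - 5 ≡ 1. → (2, 1)
3A: (2, 1) + (7, 5). λ = (5 - 1)/(7 - 2) ≡ 4/5 mod 13. 5⁻¹ ≡ 8 (mod 13), so λ ≡ 6.
  x = λ² - 2 - 7 = 36 - 9 ≡ 1; y = λ·(2 - 1) - 1 ≡ 5. → (1, 5)
3A = (1, 5).
Next 3B:
Repeated addition: build up to 3B.
2B: tangent at (2, 1): λ = (3·2² + 8)/(2·1) ≡ 7/2. 2⁻¹ ≡ 7 (mod 13), so λ ≡ 7·7 ≡ 10.
  x = λ² - 2 - 2 = 100 - 4 ≡ 5; y = λ·(2 - 5) - 1 ≡ 8. → (5, 8)
3B: (5, 8) + (2, 1). λ = (1 - 8)/(2 - 5) ≡ 6/10 mod 13. 10⁻¹ ≡ 4 (mod 13), so λ ≡ 11.
  x = λ² - 5 - 2 = 121 - 7 ≡ 10; y = λ·(5 - 10) - 8 ≡ 2. → (10, 2)
3B = (10, 2).
Finally 3A + 3B:
(1, 5) + (10, 2). λ = (2 - 5)/(10 - 1) ≡ 10/9 mod 13. 9⁻¹ ≡ 3 (mod 13) since 9·3 = 27 ≡ 1, so λ ≡ 4.
  x = λ² - 1 - 10 = 16 - 11 ≡ 5; y = λ·(1 - 5) - 5 ≡ 5. → (5, 5)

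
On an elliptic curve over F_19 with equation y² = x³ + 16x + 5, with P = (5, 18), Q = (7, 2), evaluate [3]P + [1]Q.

First 3P:
Repeated addition: build up to 3P.
2P: tangent at (5, 18): λ = (3·5² + 16)/(2·18) ≡ 15/17. 17⁻¹ ≡ 9 (mod 19) since 17·9 = 153 ≡ 1, so λ ≡ 15·9 ≡ 2.
  x = λ² - 5 - 5 = 4 - 10 ≡ 13; y = λ·(5 - 13) - 18 ≡ 4. → (13, 4)
3P: (13, 4) + (5, 18). λ = (18 - 4)/(5 - 13) ≡ 14/11 mod 19. 11⁻¹ ≡ 7 (mod 19) since 11·7 = 77 ≡ 1, so λ ≡ 3.
  x = λ² - 13 - 5 = 9 - 18 ≡ 10; y = λ·(13 - 10) - 4 ≡ 5. → (10, 5)
3P = (10, 5).
Finally 3P + Q:
(10, 5) + (7, 2). λ = (2 - 5)/(7 - 10) ≡ 16/16 mod 19. 16⁻¹ ≡ 6 (mod 19) since 16·6 = 96 ≡ 1, so λ ≡ 1.
  x = λ² - 10 - 7 = 1 - 17 ≡ 3; y = λ·(10 - 3) - 5 ≡ 2. → (3, 2)

(3, 2)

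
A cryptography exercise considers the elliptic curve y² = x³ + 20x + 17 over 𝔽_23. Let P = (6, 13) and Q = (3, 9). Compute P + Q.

(6, 13) + (3, 9). λ = (9 - 13)/(3 - 6) ≡ 19/20 mod 23. 20⁻¹ ≡ 15 (mod 23), so λ ≡ 9.
  x = λ² - 6 - 3 = 81 - 9 ≡ 3; y = λ·(6 - 3) - 13 ≡ 14. → (3, 14)

(3, 14)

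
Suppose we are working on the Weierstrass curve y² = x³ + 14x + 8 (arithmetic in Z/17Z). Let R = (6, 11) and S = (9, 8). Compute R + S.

(3, 3)

(6, 11) + (9, 8). λ = (8 - 11)/(9 - 6) ≡ 14/3 mod 17. 3⁻¹ ≡ 6 (mod 17), so λ ≡ 16.
  x = λ² - 6 - 9 = 256 - 15 ≡ 3; y = λ·(6 - 3) - 11 ≡ 3. → (3, 3)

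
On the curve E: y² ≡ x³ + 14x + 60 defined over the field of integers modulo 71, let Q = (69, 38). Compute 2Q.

(14, 35)

tangent at (69, 38): λ = (3·69² + 14)/(2·38) ≡ 26/5. 5⁻¹ ≡ 57 (mod 71), so λ ≡ 26·57 ≡ 62.
  x = λ² - 69 - 69 = 3844 - 138 ≡ 14; y = λ·(69 - 14) - 38 ≡ 35. → (14, 35)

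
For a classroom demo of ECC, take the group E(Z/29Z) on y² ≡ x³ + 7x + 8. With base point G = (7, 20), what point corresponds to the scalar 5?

(11, 13)

Repeated addition: build up to 5G.
2G: tangent at (7, 20): λ = (3·7² + 7)/(2·20) ≡ 9/11. 11⁻¹ ≡ 8 (mod 29), so λ ≡ 9·8 ≡ 14.
  x = λ² - 7 - 7 = 196 - 14 ≡ 8; y = λ·(7 - 8) - 20 ≡ 24. → (8, 24)
3G: (8, 24) + (7, 20). λ = (20 - 24)/(7 - 8) ≡ 25/28 mod 29. 28⁻¹ ≡ 28 (mod 29), so λ ≡ 4.
  x = λ² - 8 - 7 = 16 - 15 ≡ 1; y = λ·(8 - 1) - 24 ≡ 4. → (1, 4)
4G: (1, 4) + (7, 20). λ = (20 - 4)/(7 - 1) ≡ 16/6 mod 29. 6⁻¹ ≡ 5 (mod 29) since 6·5 = 30 ≡ 1, so λ ≡ 22.
  x = λ² - 1 - 7 = 484 - 8 ≡ 12; y = λ·(1 - 12) - 4 ≡ 15. → (12, 15)
5G: (12, 15) + (7, 20). λ = (20 - 15)/(7 - 12) ≡ 5/24 mod 29. 24⁻¹ ≡ 23 (mod 29), so λ ≡ 28.
  x = λ² - 12 - 7 = 784 - 19 ≡ 11; y = λ·(12 - 11) - 15 ≡ 13. → (11, 13)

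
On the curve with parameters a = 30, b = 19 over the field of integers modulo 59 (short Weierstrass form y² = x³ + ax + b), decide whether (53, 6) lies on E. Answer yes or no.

yes

y² = 6² ≡ 36; x³ + 30x + 19 = 150486 ≡ 36 (mod 59). 36 = 36.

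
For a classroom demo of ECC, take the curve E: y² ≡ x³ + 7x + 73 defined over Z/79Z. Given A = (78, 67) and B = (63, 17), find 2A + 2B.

(39, 40)

First 2A:
Repeated addition: build up to 2A.
2A: tangent at (78, 67): λ = (3·78² + 7)/(2·67) ≡ 10/55. 55⁻¹ ≡ 23 (mod 79) since 55·23 = 1265 ≡ 1, so λ ≡ 10·23 ≡ 72.
  x = λ² - 78 - 78 = 5184 - 156 ≡ 51; y = λ·(78 - 51) - 67 ≡ 60. → (51, 60)
2A = (51, 60).
Next 2B:
Repeated addition: build up to 2B.
2B: tangent at (63, 17): λ = (3·63² + 7)/(2·17) ≡ 64/34. 34⁻¹ ≡ 7 (mod 79) since 34·7 = 238 ≡ 1, so λ ≡ 64·7 ≡ 53.
  x = λ² - 63 - 63 = 2809 - 126 ≡ 76; y = λ·(63 - 76) - 17 ≡ 5. → (76, 5)
2B = (76, 5).
Finally 2A + 2B:
(51, 60) + (76, 5). λ = (5 - 60)/(76 - 51) ≡ 24/25 mod 79. 25⁻¹ ≡ 19 (mod 79) since 25·19 = 475 ≡ 1, so λ ≡ 61.
  x = λ² - 51 - 76 = 3721 - 127 ≡ 39; y = λ·(51 - 39) - 60 ≡ 40. → (39, 40)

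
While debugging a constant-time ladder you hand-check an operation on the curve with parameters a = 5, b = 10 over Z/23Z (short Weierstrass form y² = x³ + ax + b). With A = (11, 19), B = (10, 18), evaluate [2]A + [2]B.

First 2A:
Repeated addition: build up to 2A.
2A: tangent at (11, 19): λ = (3·11² + 5)/(2·19) ≡ 0/15. 15⁻¹ ≡ 20 (mod 23) since 15·20 = 300 ≡ 1, so λ ≡ 0·20 ≡ 0.
  x = λ² - 11 - 11 = 0 - 22 ≡ 1; y = λ·(11 - 1) - 19 ≡ 4. → (1, 4)
2A = (1, 4).
Next 2B:
Repeated addition: build up to 2B.
2B: tangent at (10, 18): λ = (3·10² + 5)/(2·18) ≡ 6/13. 13⁻¹ ≡ 16 (mod 23), so λ ≡ 6·16 ≡ 4.
  x = λ² - 10 - 10 = 16 - 20 ≡ 19; y = λ·(10 - 19) - 18 ≡ 15. → (19, 15)
2B = (19, 15).
Finally 2A + 2B:
(1, 4) + (19, 15). λ = (15 - 4)/(19 - 1) ≡ 11/18 mod 23. 18⁻¹ ≡ 9 (mod 23) since 18·9 = 162 ≡ 1, so λ ≡ 7.
  x = λ² - 1 - 19 = 49 - 20 ≡ 6; y = λ·(1 - 6) - 4 ≡ 7. → (6, 7)

(6, 7)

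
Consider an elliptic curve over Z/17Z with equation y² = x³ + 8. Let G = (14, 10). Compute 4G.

(11, 9)

Repeated addition: build up to 4G.
2G: tangent at (14, 10): λ = (3·14² + 0)/(2·10) ≡ 10/3. 3⁻¹ ≡ 6 (mod 17), so λ ≡ 10·6 ≡ 9.
  x = λ² - 14 - 14 = 81 - 28 ≡ 2; y = λ·(14 - 2) - 10 ≡ 13. → (2, 13)
3G: (2, 13) + (14, 10). λ = (10 - 13)/(14 - 2) ≡ 14/12 mod 17. 12⁻¹ ≡ 10 (mod 17) since 12·10 = 120 ≡ 1, so λ ≡ 4.
  x = λ² - 2 - 14 = 16 - 16 ≡ 0; y = λ·(2 - 0) - 13 ≡ 12. → (0, 12)
4G: (0, 12) + (14, 10). λ = (10 - 12)/(14 - 0) ≡ 15/14 mod 17. 14⁻¹ ≡ 11 (mod 17), so λ ≡ 12.
  x = λ² - 0 - 14 = 144 - 14 ≡ 11; y = λ·(0 - 11) - 12 ≡ 9. → (11, 9)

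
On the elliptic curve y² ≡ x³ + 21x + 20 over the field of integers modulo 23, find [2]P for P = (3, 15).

(3, 8)

tangent at (3, 15): λ = (3·3² + 21)/(2·15) ≡ 2/7. 7⁻¹ ≡ 10 (mod 23), so λ ≡ 2·10 ≡ 20.
  x = λ² - 3 - 3 = 400 - 6 ≡ 3; y = λ·(3 - 3) - 15 ≡ 8. → (3, 8)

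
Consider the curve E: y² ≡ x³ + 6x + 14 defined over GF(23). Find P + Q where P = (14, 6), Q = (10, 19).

(11, 13)

(14, 6) + (10, 19). λ = (19 - 6)/(10 - 14) ≡ 13/19 mod 23. 19⁻¹ ≡ 17 (mod 23) since 19·17 = 323 ≡ 1, so λ ≡ 14.
  x = λ² - 14 - 10 = 196 - 24 ≡ 11; y = λ·(14 - 11) - 6 ≡ 13. → (11, 13)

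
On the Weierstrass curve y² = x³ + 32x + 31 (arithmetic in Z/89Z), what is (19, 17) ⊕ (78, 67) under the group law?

(19, 17) + (78, 67). λ = (67 - 17)/(78 - 19) ≡ 50/59 mod 89. 59⁻¹ ≡ 86 (mod 89) since 59·86 = 5074 ≡ 1, so λ ≡ 28.
  x = λ² - 19 - 78 = 784 - 97 ≡ 64; y = λ·(19 - 64) - 17 ≡ 58. → (64, 58)

(64, 58)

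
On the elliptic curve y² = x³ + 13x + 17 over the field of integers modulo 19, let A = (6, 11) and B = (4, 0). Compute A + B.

(6, 11) + (4, 0). λ = (0 - 11)/(4 - 6) ≡ 8/17 mod 19. 17⁻¹ ≡ 9 (mod 19), so λ ≡ 15.
  x = λ² - 6 - 4 = 225 - 10 ≡ 6; y = λ·(6 - 6) - 11 ≡ 8. → (6, 8)

(6, 8)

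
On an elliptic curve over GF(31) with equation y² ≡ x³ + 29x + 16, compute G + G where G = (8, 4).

tangent at (8, 4): λ = (3·8² + 29)/(2·4) ≡ 4/8. 8⁻¹ ≡ 4 (mod 31) since 8·4 = 32 ≡ 1, so λ ≡ 4·4 ≡ 16.
  x = λ² - 8 - 8 = 256 - 16 ≡ 23; y = λ·(8 - 23) - 4 ≡ 4. → (23, 4)

(23, 4)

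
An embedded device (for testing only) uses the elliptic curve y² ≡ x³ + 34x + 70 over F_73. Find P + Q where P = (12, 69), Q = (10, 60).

(53, 2)

(12, 69) + (10, 60). λ = (60 - 69)/(10 - 12) ≡ 64/71 mod 73. 71⁻¹ ≡ 36 (mod 73), so λ ≡ 41.
  x = λ² - 12 - 10 = 1681 - 22 ≡ 53; y = λ·(12 - 53) - 69 ≡ 2. → (53, 2)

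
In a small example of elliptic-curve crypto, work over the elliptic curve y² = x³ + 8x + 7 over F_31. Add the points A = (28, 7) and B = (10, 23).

(28, 7) + (10, 23). λ = (23 - 7)/(10 - 28) ≡ 16/13 mod 31. 13⁻¹ ≡ 12 (mod 31) since 13·12 = 156 ≡ 1, so λ ≡ 6.
  x = λ² - 28 - 10 = 36 - 38 ≡ 29; y = λ·(28 - 29) - 7 ≡ 18. → (29, 18)

(29, 18)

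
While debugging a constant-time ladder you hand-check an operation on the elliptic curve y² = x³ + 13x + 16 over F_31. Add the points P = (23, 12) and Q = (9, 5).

(7, 27)

(23, 12) + (9, 5). λ = (5 - 12)/(9 - 23) ≡ 24/17 mod 31. 17⁻¹ ≡ 11 (mod 31) since 17·11 = 187 ≡ 1, so λ ≡ 16.
  x = λ² - 23 - 9 = 256 - 32 ≡ 7; y = λ·(23 - 7) - 12 ≡ 27. → (7, 27)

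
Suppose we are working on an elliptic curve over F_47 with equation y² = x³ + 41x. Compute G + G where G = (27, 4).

tangent at (27, 4): λ = (3·27² + 41)/(2·4) ≡ 19/8. 8⁻¹ ≡ 6 (mod 47), so λ ≡ 19·6 ≡ 20.
  x = λ² - 27 - 27 = 400 - 54 ≡ 17; y = λ·(27 - 17) - 4 ≡ 8. → (17, 8)

(17, 8)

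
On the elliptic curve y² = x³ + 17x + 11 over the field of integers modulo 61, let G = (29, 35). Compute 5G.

(10, 49)

Repeated addition: build up to 5G.
2G: tangent at (29, 35): λ = (3·29² + 17)/(2·35) ≡ 39/9. 9⁻¹ ≡ 34 (mod 61), so λ ≡ 39·34 ≡ 45.
  x = λ² - 29 - 29 = 2025 - 58 ≡ 15; y = λ·(29 - 15) - 35 ≡ 46. → (15, 46)
3G: (15, 46) + (29, 35). λ = (35 - 46)/(29 - 15) ≡ 50/14 mod 61. 14⁻¹ ≡ 48 (mod 61) since 14·48 = 672 ≡ 1, so λ ≡ 21.
  x = λ² - 15 - 29 = 441 - 44 ≡ 31; y = λ·(15 - 31) - 46 ≡ 45. → (31, 45)
4G: (31, 45) + (29, 35). λ = (35 - 45)/(29 - 31) ≡ 51/59 mod 61. 59⁻¹ ≡ 30 (mod 61), so λ ≡ 5.
  x = λ² - 31 - 29 = 25 - 60 ≡ 26; y = λ·(31 - 26) - 45 ≡ 41. → (26, 41)
5G: (26, 41) + (29, 35). λ = (35 - 41)/(29 - 26) ≡ 55/3 mod 61. 3⁻¹ ≡ 41 (mod 61), so λ ≡ 59.
  x = λ² - 26 - 29 = 3481 - 55 ≡ 10; y = λ·(26 - 10) - 41 ≡ 49. → (10, 49)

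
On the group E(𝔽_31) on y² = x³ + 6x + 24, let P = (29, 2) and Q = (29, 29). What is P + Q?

The two points share x = 29 and their y-coordinates satisfy 2 + 29 ≡ 0 (mod 31), so they are inverses. Their sum is O.

O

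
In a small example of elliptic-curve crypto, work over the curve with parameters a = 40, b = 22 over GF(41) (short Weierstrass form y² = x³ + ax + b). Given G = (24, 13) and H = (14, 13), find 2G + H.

First 2G:
Repeated addition: build up to 2G.
2G: tangent at (24, 13): λ = (3·24² + 40)/(2·13) ≡ 5/26. 26⁻¹ ≡ 30 (mod 41), so λ ≡ 5·30 ≡ 27.
  x = λ² - 24 - 24 = 729 - 48 ≡ 25; y = λ·(24 - 25) - 13 ≡ 1. → (25, 1)
2G = (25, 1).
Finally 2G + H:
(25, 1) + (14, 13). λ = (13 - 1)/(14 - 25) ≡ 12/30 mod 41. 30⁻¹ ≡ 26 (mod 41), so λ ≡ 25.
  x = λ² - 25 - 14 = 625 - 39 ≡ 12; y = λ·(25 - 12) - 1 ≡ 37. → (12, 37)

(12, 37)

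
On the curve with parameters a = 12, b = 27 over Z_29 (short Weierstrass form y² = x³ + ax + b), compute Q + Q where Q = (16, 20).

(22, 8)

tangent at (16, 20): λ = (3·16² + 12)/(2·20) ≡ 26/11. 11⁻¹ ≡ 8 (mod 29), so λ ≡ 26·8 ≡ 5.
  x = λ² - 16 - 16 = 25 - 32 ≡ 22; y = λ·(16 - 22) - 20 ≡ 8. → (22, 8)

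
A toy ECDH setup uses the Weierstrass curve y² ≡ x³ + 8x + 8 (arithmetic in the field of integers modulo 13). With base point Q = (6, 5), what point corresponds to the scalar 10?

(4, 0)

Repeated addition: build up to 10Q.
2Q: tangent at (6, 5): λ = (3·6² + 8)/(2·5) ≡ 12/10. 10⁻¹ ≡ 4 (mod 13), so λ ≡ 12·4 ≡ 9.
  x = λ² - 6 - 6 = 81 - 12 ≡ 4; y = λ·(6 - 4) - 5 ≡ 0. → (4, 0)
3Q: (4, 0) + (6, 5). λ = (5 - 0)/(6 - 4) ≡ 5/2 mod 13. 2⁻¹ ≡ 7 (mod 13), so λ ≡ 9.
  x = λ² - 4 - 6 = 81 - 10 ≡ 6; y = λ·(4 - 6) - 0 ≡ 8. → (6, 8)
4Q: (6, 8) + (6, 5): same x and y₁ ≡ -y₂, so the sum is ∞.
5Q: ∞ + (6, 5) = (6, 5) (identity).
6Q: tangent at (6, 5): λ = (3·6² + 8)/(2·5) ≡ 12/10. 10⁻¹ ≡ 4 (mod 13) since 10·4 = 40 ≡ 1, so λ ≡ 12·4 ≡ 9.
  x = λ² - 6 - 6 = 81 - 12 ≡ 4; y = λ·(6 - 4) - 5 ≡ 0. → (4, 0)
7Q: (4, 0) + (6, 5). λ = (5 - 0)/(6 - 4) ≡ 5/2 mod 13. 2⁻¹ ≡ 7 (mod 13), so λ ≡ 9.
  x = λ² - 4 - 6 = 81 - 10 ≡ 6; y = λ·(4 - 6) - 0 ≡ 8. → (6, 8)
8Q: (6, 8) + (6, 5): same x and y₁ ≡ -y₂, so the sum is ∞.
9Q: ∞ + (6, 5) = (6, 5) (identity).
10Q: tangent at (6, 5): λ = (3·6² + 8)/(2·5) ≡ 12/10. 10⁻¹ ≡ 4 (mod 13), so λ ≡ 12·4 ≡ 9.
  x = λ² - 6 - 6 = 81 - 12 ≡ 4; y = λ·(6 - 4) - 5 ≡ 0. → (4, 0)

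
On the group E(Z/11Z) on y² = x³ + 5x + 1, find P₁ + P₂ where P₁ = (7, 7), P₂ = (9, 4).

(0, 10)

(7, 7) + (9, 4). λ = (4 - 7)/(9 - 7) ≡ 8/2 mod 11. 2⁻¹ ≡ 6 (mod 11), so λ ≡ 4.
  x = λ² - 7 - 9 = 16 - 16 ≡ 0; y = λ·(7 - 0) - 7 ≡ 10. → (0, 10)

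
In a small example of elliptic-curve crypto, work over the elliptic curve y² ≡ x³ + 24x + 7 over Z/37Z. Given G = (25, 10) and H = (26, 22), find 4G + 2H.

First 4G:
Double-and-add on 4 = (100)₂. Start with G = (25, 10) for the leading 1-bit.
double: tangent at (25, 10): λ = (3·25² + 24)/(2·10) ≡ 12/20. 20⁻¹ ≡ 13 (mod 37) since 20·13 = 260 ≡ 1, so λ ≡ 12·13 ≡ 8.
  x = λ² - 25 - 25 = 64 - 50 ≡ 14; y = λ·(25 - 14) - 10 ≡ 4. → (14, 4)
double: tangent at (14, 4): λ = (3·14² + 24)/(2·4) ≡ 20/8. 8⁻¹ ≡ 14 (mod 37), so λ ≡ 20·14 ≡ 21.
  x = λ² - 14 - 14 = 441 - 28 ≡ 6; y = λ·(14 - 6) - 4 ≡ 16. → (6, 16)
4G = (6, 16).
Next 2H:
Repeated addition: build up to 2H.
2H: tangent at (26, 22): λ = (3·26² + 24)/(2·22) ≡ 17/7. 7⁻¹ ≡ 16 (mod 37), so λ ≡ 17·16 ≡ 13.
  x = λ² - 26 - 26 = 169 - 52 ≡ 6; y = λ·(26 - 6) - 22 ≡ 16. → (6, 16)
2H = (6, 16).
Finally 4G + 2H:
tangent at (6, 16): λ = (3·6² + 24)/(2·16) ≡ 21/32. 32⁻¹ ≡ 22 (mod 37), so λ ≡ 21·22 ≡ 18.
  x = λ² - 6 - 6 = 324 - 12 ≡ 16; y = λ·(6 - 16) - 16 ≡ 26. → (16, 26)

(16, 26)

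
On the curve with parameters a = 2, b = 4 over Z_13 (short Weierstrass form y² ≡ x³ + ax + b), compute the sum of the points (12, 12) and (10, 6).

(0, 11)

(12, 12) + (10, 6). λ = (6 - 12)/(10 - 12) ≡ 7/11 mod 13. 11⁻¹ ≡ 6 (mod 13), so λ ≡ 3.
  x = λ² - 12 - 10 = 9 - 22 ≡ 0; y = λ·(12 - 0) - 12 ≡ 11. → (0, 11)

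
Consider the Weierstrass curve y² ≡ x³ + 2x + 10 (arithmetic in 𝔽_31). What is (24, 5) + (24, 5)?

(28, 16)

tangent at (24, 5): λ = (3·24² + 2)/(2·5) ≡ 25/10. 10⁻¹ ≡ 28 (mod 31), so λ ≡ 25·28 ≡ 18.
  x = λ² - 24 - 24 = 324 - 48 ≡ 28; y = λ·(24 - 28) - 5 ≡ 16. → (28, 16)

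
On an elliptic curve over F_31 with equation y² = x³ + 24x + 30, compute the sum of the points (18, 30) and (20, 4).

(7, 13)

(18, 30) + (20, 4). λ = (4 - 30)/(20 - 18) ≡ 5/2 mod 31. 2⁻¹ ≡ 16 (mod 31) since 2·16 = 32 ≡ 1, so λ ≡ 18.
  x = λ² - 18 - 20 = 324 - 38 ≡ 7; y = λ·(18 - 7) - 30 ≡ 13. → (7, 13)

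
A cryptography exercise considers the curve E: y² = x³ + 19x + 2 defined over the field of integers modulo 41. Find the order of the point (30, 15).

2P: tangent at (30, 15): λ = (3·30² + 19)/(2·15) ≡ 13/30. 30⁻¹ ≡ 26 (mod 41) since 30·26 = 780 ≡ 1, so λ ≡ 13·26 ≡ 10.
  x = λ² - 30 - 30 = 100 - 60 ≡ 40; y = λ·(30 - 40) - 15 ≡ 8. → (40, 8)
3P: (40, 8) + (30, 15). λ = (15 - 8)/(30 - 40) ≡ 7/31 mod 41. 31⁻¹ ≡ 4 (mod 41) since 31·4 = 124 ≡ 1, so λ ≡ 28.
  x = λ² - 40 - 30 = 784 - 70 ≡ 17; y = λ·(40 - 17) - 8 ≡ 21. → (17, 21)
4P: (17, 21) + (30, 15). λ = (15 - 21)/(30 - 17) ≡ 35/13 mod 41. 13⁻¹ ≡ 19 (mod 41), so λ ≡ 9.
  x = λ² - 17 - 30 = 81 - 47 ≡ 34; y = λ·(17 - 34) - 21 ≡ 31. → (34, 31)
5P: (34, 31) + (30, 15). λ = (15 - 31)/(30 - 34) ≡ 25/37 mod 41. 37⁻¹ ≡ 10 (mod 41) since 37·10 = 370 ≡ 1, so λ ≡ 4.
  x = λ² - 34 - 30 = 16 - 64 ≡ 34; y = λ·(34 - 34) - 31 ≡ 10. → (34, 10)
6P: (34, 10) + (30, 15). λ = (15 - 10)/(30 - 34) ≡ 5/37 mod 41. 37⁻¹ ≡ 10 (mod 41) since 37·10 = 370 ≡ 1, so λ ≡ 9.
  x = λ² - 34 - 30 = 81 - 64 ≡ 17; y = λ·(34 - 17) - 10 ≡ 20. → (17, 20)
7P: (17, 20) + (30, 15). λ = (15 - 20)/(30 - 17) ≡ 36/13 mod 41. 13⁻¹ ≡ 19 (mod 41), so λ ≡ 28.
  x = λ² - 17 - 30 = 784 - 47 ≡ 40; y = λ·(17 - 40) - 20 ≡ 33. → (40, 33)
8P: (40, 33) + (30, 15). λ = (15 - 33)/(30 - 40) ≡ 23/31 mod 41. 31⁻¹ ≡ 4 (mod 41) since 31·4 = 124 ≡ 1, so λ ≡ 10.
  x = λ² - 40 - 30 = 100 - 70 ≡ 30; y = λ·(40 - 30) - 33 ≡ 26. → (30, 26)
9P: (30, 26) + (30, 15): same x and y₁ ≡ -y₂, so the sum is 𝒪.
9P = 𝒪, so the order is 9.

9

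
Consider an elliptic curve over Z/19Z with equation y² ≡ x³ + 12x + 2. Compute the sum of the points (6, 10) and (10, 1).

(14, 8)

(6, 10) + (10, 1). λ = (1 - 10)/(10 - 6) ≡ 10/4 mod 19. 4⁻¹ ≡ 5 (mod 19) since 4·5 = 20 ≡ 1, so λ ≡ 12.
  x = λ² - 6 - 10 = 144 - 16 ≡ 14; y = λ·(6 - 14) - 10 ≡ 8. → (14, 8)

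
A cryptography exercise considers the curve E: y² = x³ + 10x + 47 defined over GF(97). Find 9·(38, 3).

Write P = (38, 3).
Repeated addition: build up to 9P.
2P: tangent at (38, 3): λ = (3·38² + 10)/(2·3) ≡ 74/6. 6⁻¹ ≡ 81 (mod 97), so λ ≡ 74·81 ≡ 77.
  x = λ² - 38 - 38 = 5929 - 76 ≡ 33; y = λ·(38 - 33) - 3 ≡ 91. → (33, 91)
3P: (33, 91) + (38, 3). λ = (3 - 91)/(38 - 33) ≡ 9/5 mod 97. 5⁻¹ ≡ 39 (mod 97) since 5·39 = 195 ≡ 1, so λ ≡ 60.
  x = λ² - 33 - 38 = 3600 - 71 ≡ 37; y = λ·(33 - 37) - 91 ≡ 57. → (37, 57)
4P: (37, 57) + (38, 3). λ = (3 - 57)/(38 - 37) ≡ 43/1 mod 97. 1⁻¹ ≡ 1 (mod 97), so λ ≡ 43.
  x = λ² - 37 - 38 = 1849 - 75 ≡ 28; y = λ·(37 - 28) - 57 ≡ 39. → (28, 39)
5P: (28, 39) + (38, 3). λ = (3 - 39)/(38 - 28) ≡ 61/10 mod 97. 10⁻¹ ≡ 68 (mod 97), so λ ≡ 74.
  x = λ² - 28 - 38 = 5476 - 66 ≡ 75; y = λ·(28 - 75) - 39 ≡ 72. → (75, 72)
6P: (75, 72) + (38, 3). λ = (3 - 72)/(38 - 75) ≡ 28/60 mod 97. 60⁻¹ ≡ 76 (mod 97), so λ ≡ 91.
  x = λ² - 75 - 38 = 8281 - 113 ≡ 20; y = λ·(75 - 20) - 72 ≡ 83. → (20, 83)
7P: (20, 83) + (38, 3). λ = (3 - 83)/(38 - 20) ≡ 17/18 mod 97. 18⁻¹ ≡ 27 (mod 97), so λ ≡ 71.
  x = λ² - 20 - 38 = 5041 - 58 ≡ 36; y = λ·(20 - 36) - 83 ≡ 42. → (36, 42)
8P: (36, 42) + (38, 3). λ = (3 - 42)/(38 - 36) ≡ 58/2 mod 97. 2⁻¹ ≡ 49 (mod 97), so λ ≡ 29.
  x = λ² - 36 - 38 = 841 - 74 ≡ 88; y = λ·(36 - 88) - 42 ≡ 2. → (88, 2)
9P: (88, 2) + (38, 3). λ = (3 - 2)/(38 - 88) ≡ 1/47 mod 97. 47⁻¹ ≡ 64 (mod 97) since 47·64 = 3008 ≡ 1, so λ ≡ 64.
  x = λ² - 88 - 38 = 4096 - 126 ≡ 90; y = λ·(88 - 90) - 2 ≡ 64. → (90, 64)

(90, 64)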